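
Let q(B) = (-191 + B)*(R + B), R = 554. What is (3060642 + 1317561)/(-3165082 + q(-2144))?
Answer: 4378203/547568 ≈ 7.9957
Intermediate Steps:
q(B) = (-191 + B)*(554 + B)
(3060642 + 1317561)/(-3165082 + q(-2144)) = (3060642 + 1317561)/(-3165082 + (-105814 + (-2144)² + 363*(-2144))) = 4378203/(-3165082 + (-105814 + 4596736 - 778272)) = 4378203/(-3165082 + 3712650) = 4378203/547568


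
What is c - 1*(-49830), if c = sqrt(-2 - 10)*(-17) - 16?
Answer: 49814 - 34*I*sqrt(3) ≈ 49814.0 - 58.89*I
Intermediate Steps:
c = -16 - 34*I*sqrt(3) (c = sqrt(-12)*(-17) - 16 = (2*I*sqrt(3))*(-17) - 16 = -34*I*sqrt(3) - 16 = -16 - 34*I*sqrt(3) ≈ -16.0 - 58.89*I)
c - 1*(-49830) = (-16 - 34*I*sqrt(3)) - 1*(-49830) = (-16 - 34*I*sqrt(3)) + 49830 = 49814 - 34*I*sqrt(3)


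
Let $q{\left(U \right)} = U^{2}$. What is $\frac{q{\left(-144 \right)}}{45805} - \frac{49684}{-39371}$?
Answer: $\frac{3092172676}{1803388655} \approx 1.7146$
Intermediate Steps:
$\frac{q{\left(-144 \right)}}{45805} - \frac{49684}{-39371} = \frac{\left(-144\right)^{2}}{45805} - \frac{49684}{-39371} = 20736 \cdot \frac{1}{45805} - - \frac{49684}{39371} = \frac{20736}{45805} + \frac{49684}{39371} = \frac{3092172676}{1803388655}$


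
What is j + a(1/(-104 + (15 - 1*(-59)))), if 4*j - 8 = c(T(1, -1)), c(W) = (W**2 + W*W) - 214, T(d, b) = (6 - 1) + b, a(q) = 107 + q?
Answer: 952/15 ≈ 63.467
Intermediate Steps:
T(d, b) = 5 + b
c(W) = -214 + 2*W**2 (c(W) = (W**2 + W**2) - 214 = 2*W**2 - 214 = -214 + 2*W**2)
j = -87/2 (j = 2 + (-214 + 2*(5 - 1)**2)/4 = 2 + (-214 + 2*4**2)/4 = 2 + (-214 + 2*16)/4 = 2 + (-214 + 32)/4 = 2 + (1/4)*(-182) = 2 - 91/2 = -87/2 ≈ -43.500)
j + a(1/(-104 + (15 - 1*(-59)))) = -87/2 + (107 + 1/(-104 + (15 - 1*(-59)))) = -87/2 + (107 + 1/(-104 + (15 + 59))) = -87/2 + (107 + 1/(-104 + 74)) = -87/2 + (107 + 1/(-30)) = -87/2 + (107 - 1/30) = -87/2 + 3209/30 = 952/15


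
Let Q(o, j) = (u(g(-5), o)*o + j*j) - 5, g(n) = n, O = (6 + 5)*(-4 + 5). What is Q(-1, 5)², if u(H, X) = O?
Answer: 81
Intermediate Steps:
O = 11 (O = 11*1 = 11)
u(H, X) = 11
Q(o, j) = -5 + j² + 11*o (Q(o, j) = (11*o + j*j) - 5 = (11*o + j²) - 5 = (j² + 11*o) - 5 = -5 + j² + 11*o)
Q(-1, 5)² = (-5 + 5² + 11*(-1))² = (-5 + 25 - 11)² = 9² = 81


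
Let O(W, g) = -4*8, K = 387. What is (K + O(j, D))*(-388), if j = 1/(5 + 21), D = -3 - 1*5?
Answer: -137740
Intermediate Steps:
D = -8 (D = -3 - 5 = -8)
j = 1/26 ≈ 0.038462
O(W, g) = -32
(K + O(j, D))*(-388) = (387 - 32)*(-388) = 355*(-388) = -137740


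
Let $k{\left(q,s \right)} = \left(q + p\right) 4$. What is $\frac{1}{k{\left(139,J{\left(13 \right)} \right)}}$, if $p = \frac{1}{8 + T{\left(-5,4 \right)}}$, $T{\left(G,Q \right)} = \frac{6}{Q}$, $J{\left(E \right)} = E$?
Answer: $\frac{19}{10572} \approx 0.0017972$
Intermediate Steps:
$p = \frac{2}{19}$ ($p = \frac{1}{8 + \frac{6}{4}} = \frac{1}{8 + 6 \cdot \frac{1}{4}} = \frac{1}{8 + \frac{3}{2}} = \frac{1}{\frac{19}{2}} = \frac{2}{19} \approx 0.10526$)
$k{\left(q,s \right)} = \frac{8}{19} + 4 q$ ($k{\left(q,s \right)} = \left(q + \frac{2}{19}\right) 4 = \left(\frac{2}{19} + q\right) 4 = \frac{8}{19} + 4 q$)
$\frac{1}{k{\left(139,J{\left(13 \right)} \right)}} = \frac{1}{\frac{8}{19} + 4 \cdot 139} = \frac{1}{\frac{8}{19} + 556} = \frac{1}{\frac{10572}{19}} = \frac{19}{10572}$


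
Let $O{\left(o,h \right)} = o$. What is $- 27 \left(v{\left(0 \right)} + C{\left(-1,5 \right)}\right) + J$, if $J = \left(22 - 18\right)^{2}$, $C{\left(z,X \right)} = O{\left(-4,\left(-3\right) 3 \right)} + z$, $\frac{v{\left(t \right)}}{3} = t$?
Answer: $151$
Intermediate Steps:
$v{\left(t \right)} = 3 t$
$C{\left(z,X \right)} = -4 + z$
$J = 16$ ($J = 4^{2} = 16$)
$- 27 \left(v{\left(0 \right)} + C{\left(-1,5 \right)}\right) + J = - 27 \left(3 \cdot 0 - 5\right) + 16 = - 27 \left(0 - 5\right) + 16 = \left(-27\right) \left(-5\right) + 16 = 135 + 16 = 151$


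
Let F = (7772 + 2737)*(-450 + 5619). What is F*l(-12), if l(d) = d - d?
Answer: 0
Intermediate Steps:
l(d) = 0
F = 54321021 (F = 10509*5169 = 54321021)
F*l(-12) = 54321021*0 = 0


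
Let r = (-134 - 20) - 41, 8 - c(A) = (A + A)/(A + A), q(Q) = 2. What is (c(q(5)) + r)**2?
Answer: 35344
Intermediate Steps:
c(A) = 7 (c(A) = 8 - (A + A)/(A + A) = 8 - 2*A/(2*A) = 8 - 2*A*1/(2*A) = 8 - 1*1 = 8 - 1 = 7)
r = -195 (r = -154 - 41 = -195)
(c(q(5)) + r)**2 = (7 - 195)**2 = (-188)**2 = 35344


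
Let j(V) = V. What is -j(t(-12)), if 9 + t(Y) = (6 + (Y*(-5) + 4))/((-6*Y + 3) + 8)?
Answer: 677/83 ≈ 8.1566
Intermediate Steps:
t(Y) = -9 + (10 - 5*Y)/(11 - 6*Y) (t(Y) = -9 + (6 + (Y*(-5) + 4))/((-6*Y + 3) + 8) = -9 + (6 + (-5*Y + 4))/((3 - 6*Y) + 8) = -9 + (6 + (4 - 5*Y))/(11 - 6*Y) = -9 + (10 - 5*Y)/(11 - 6*Y))
-j(t(-12)) = -(89 - 49*(-12))/(-11 + 6*(-12)) = -(89 + 588)/(-11 - 72) = -677/(-83) = -(-1)*677/83 = -1*(-677/83) = 677/83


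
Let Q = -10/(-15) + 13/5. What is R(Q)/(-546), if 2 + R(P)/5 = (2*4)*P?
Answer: -181/819 ≈ -0.22100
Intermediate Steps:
Q = 49/15 (Q = -10*(-1/15) + 13*(⅕) = ⅔ + 13/5 = 49/15 ≈ 3.2667)
R(P) = -10 + 40*P (R(P) = -10 + 5*((2*4)*P) = -10 + 5*(8*P) = -10 + 40*P)
R(Q)/(-546) = (-10 + 40*(49/15))/(-546) = (-10 + 392/3)*(-1/546) = (362/3)*(-1/546) = -181/819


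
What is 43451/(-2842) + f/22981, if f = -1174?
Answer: -20446611/1332898 ≈ -15.340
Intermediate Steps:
43451/(-2842) + f/22981 = 43451/(-2842) - 1174/22981 = 43451*(-1/2842) - 1174*1/22981 = -43451/2842 - 1174/22981 = -20446611/1332898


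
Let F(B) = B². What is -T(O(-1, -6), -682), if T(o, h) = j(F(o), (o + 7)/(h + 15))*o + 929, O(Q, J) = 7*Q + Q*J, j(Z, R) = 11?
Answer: -918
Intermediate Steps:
O(Q, J) = 7*Q + J*Q
T(o, h) = 929 + 11*o (T(o, h) = 11*o + 929 = 929 + 11*o)
-T(O(-1, -6), -682) = -(929 + 11*(-(7 - 6))) = -(929 + 11*(-1*1)) = -(929 + 11*(-1)) = -(929 - 11) = -1*918 = -918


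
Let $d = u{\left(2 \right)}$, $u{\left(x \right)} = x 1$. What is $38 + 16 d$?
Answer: $70$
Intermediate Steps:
$u{\left(x \right)} = x$
$d = 2$
$38 + 16 d = 38 + 16 \cdot 2 = 38 + 32 = 70$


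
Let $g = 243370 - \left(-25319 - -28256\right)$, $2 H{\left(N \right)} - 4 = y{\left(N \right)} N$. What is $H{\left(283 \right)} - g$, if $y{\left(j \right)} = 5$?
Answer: $- \frac{479447}{2} \approx -2.3972 \cdot 10^{5}$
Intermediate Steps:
$H{\left(N \right)} = 2 + \frac{5 N}{2}$
$g = 240433$ ($g = 243370 - \left(-25319 + 28256\right) = 243370 - 2937 = 240433$)
$H{\left(283 \right)} - g = \left(2 + \frac{5}{2} \cdot 283\right) - 240433 = \left(2 + \frac{1415}{2}\right) - 240433 = \frac{1419}{2} - 240433 = - \frac{479447}{2}$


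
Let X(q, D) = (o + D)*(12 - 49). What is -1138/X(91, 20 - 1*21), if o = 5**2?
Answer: 569/444 ≈ 1.2815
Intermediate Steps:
o = 25
X(q, D) = -925 - 37*D (X(q, D) = (25 + D)*(12 - 49) = (25 + D)*(-37) = -925 - 37*D)
-1138/X(91, 20 - 1*21) = -1138/(-925 - 37*(20 - 1*21)) = -1138/(-925 - 37*(20 - 21)) = -1138/(-925 - 37*(-1)) = -1138/(-925 + 37) = -1138/(-888) = -1138*(-1/888) = 569/444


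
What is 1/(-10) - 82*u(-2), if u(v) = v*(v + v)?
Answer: -6561/10 ≈ -656.10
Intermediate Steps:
u(v) = 2*v² (u(v) = v*(2*v) = 2*v²)
1/(-10) - 82*u(-2) = 1/(-10) - 164*(-2)² = -⅒ - 164*4 = -⅒ - 82*8 = -⅒ - 656 = -6561/10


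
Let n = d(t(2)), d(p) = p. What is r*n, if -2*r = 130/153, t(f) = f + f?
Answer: -260/153 ≈ -1.6993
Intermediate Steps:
t(f) = 2*f
r = -65/153 ≈ -0.42484
n = 4 (n = 2*2 = 4)
r*n = -65/153*4 = -260/153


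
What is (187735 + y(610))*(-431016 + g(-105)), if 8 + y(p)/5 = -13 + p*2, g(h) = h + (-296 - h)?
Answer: -83558073760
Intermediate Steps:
g(h) = -296
y(p) = -105 + 10*p (y(p) = -40 + 5*(-13 + p*2) = -40 + 5*(-13 + 2*p) = -40 + (-65 + 10*p) = -105 + 10*p)
(187735 + y(610))*(-431016 + g(-105)) = (187735 + (-105 + 10*610))*(-431016 - 296) = (187735 + (-105 + 6100))*(-431312) = (187735 + 5995)*(-431312) = 193730*(-431312) = -83558073760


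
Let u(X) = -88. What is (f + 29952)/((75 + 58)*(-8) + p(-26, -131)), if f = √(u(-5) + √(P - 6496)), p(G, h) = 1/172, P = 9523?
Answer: -5151744/183007 - 172*I*√(88 - √3027)/183007 ≈ -28.151 - 0.0053976*I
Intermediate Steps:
p(G, h) = 1/172
f = √(-88 + √3027) (f = √(-88 + √(9523 - 6496)) = √(-88 + √3027) ≈ 5.743*I)
(f + 29952)/((75 + 58)*(-8) + p(-26, -131)) = (√(-88 + √3027) + 29952)/((75 + 58)*(-8) + 1/172) = (29952 + √(-88 + √3027))/(133*(-8) + 1/172) = (29952 + √(-88 + √3027))/(-1064 + 1/172) = (29952 + √(-88 + √3027))/(-183007/172) = (29952 + √(-88 + √3027))*(-172/183007) = -5151744/183007 - 172*√(-88 + √3027)/183007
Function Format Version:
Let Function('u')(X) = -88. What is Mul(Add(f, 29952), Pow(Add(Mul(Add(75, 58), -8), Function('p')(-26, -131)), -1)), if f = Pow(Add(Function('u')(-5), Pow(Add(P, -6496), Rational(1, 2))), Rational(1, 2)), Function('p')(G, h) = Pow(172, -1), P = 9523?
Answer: Add(Rational(-5151744, 183007), Mul(Rational(-172, 183007), I, Pow(Add(88, Mul(-1, Pow(3027, Rational(1, 2)))), Rational(1, 2)))) ≈ Add(-28.151, Mul(-0.0053976, I))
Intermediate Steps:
Function('p')(G, h) = Rational(1, 172)
f = Pow(Add(-88, Pow(3027, Rational(1, 2))), Rational(1, 2)) (f = Pow(Add(-88, Pow(Add(9523, -6496), Rational(1, 2))), Rational(1, 2)) = Pow(Add(-88, Pow(3027, Rational(1, 2))), Rational(1, 2)) ≈ Mul(5.7430, I))
Mul(Add(f, 29952), Pow(Add(Mul(Add(75, 58), -8), Function('p')(-26, -131)), -1)) = Mul(Add(Pow(Add(-88, Pow(3027, Rational(1, 2))), Rational(1, 2)), 29952), Pow(Add(Mul(Add(75, 58), -8), Rational(1, 172)), -1)) = Mul(Add(29952, Pow(Add(-88, Pow(3027, Rational(1, 2))), Rational(1, 2))), Pow(Add(Mul(133, -8), Rational(1, 172)), -1)) = Mul(Add(29952, Pow(Add(-88, Pow(3027, Rational(1, 2))), Rational(1, 2))), Pow(Add(-1064, Rational(1, 172)), -1)) = Mul(Add(29952, Pow(Add(-88, Pow(3027, Rational(1, 2))), Rational(1, 2))), Pow(Rational(-183007, 172), -1)) = Mul(Add(29952, Pow(Add(-88, Pow(3027, Rational(1, 2))), Rational(1, 2))), Rational(-172, 183007)) = Add(Rational(-5151744, 183007), Mul(Rational(-172, 183007), Pow(Add(-88, Pow(3027, Rational(1, 2))), Rational(1, 2))))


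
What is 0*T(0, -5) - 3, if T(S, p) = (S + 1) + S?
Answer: -3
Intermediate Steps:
T(S, p) = 1 + 2*S (T(S, p) = (1 + S) + S = 1 + 2*S)
0*T(0, -5) - 3 = 0*(1 + 2*0) - 3 = 0*(1 + 0) - 3 = 0*1 - 3 = 0 - 3 = -3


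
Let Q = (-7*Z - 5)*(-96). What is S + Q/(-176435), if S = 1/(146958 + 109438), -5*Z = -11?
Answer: -358535351/32312305900 ≈ -0.011096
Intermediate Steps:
Z = 11/5 (Z = -⅕*(-11) = 11/5 ≈ 2.2000)
S = 1/256396 ≈ 3.9002e-6
Q = 9792/5 (Q = (-7*11/5 - 5)*(-96) = (-77/5 - 5)*(-96) = -102/5*(-96) = 9792/5 ≈ 1958.4)
S + Q/(-176435) = 1/256396 + (9792/5)/(-176435) = 1/256396 + (9792/5)*(-1/176435) = 1/256396 - 9792/882175 = -358535351/32312305900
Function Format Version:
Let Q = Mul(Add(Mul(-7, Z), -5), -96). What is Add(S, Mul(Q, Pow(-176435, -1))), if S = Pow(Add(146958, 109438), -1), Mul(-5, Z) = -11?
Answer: Rational(-358535351, 32312305900) ≈ -0.011096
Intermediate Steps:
Z = Rational(11, 5) (Z = Mul(Rational(-1, 5), -11) = Rational(11, 5) ≈ 2.2000)
S = Rational(1, 256396) (S = Pow(256396, -1) = Rational(1, 256396) ≈ 3.9002e-6)
Q = Rational(9792, 5) (Q = Mul(Add(Mul(-7, Rational(11, 5)), -5), -96) = Mul(Add(Rational(-77, 5), -5), -96) = Mul(Rational(-102, 5), -96) = Rational(9792, 5) ≈ 1958.4)
Add(S, Mul(Q, Pow(-176435, -1))) = Add(Rational(1, 256396), Mul(Rational(9792, 5), Pow(-176435, -1))) = Add(Rational(1, 256396), Mul(Rational(9792, 5), Rational(-1, 176435))) = Add(Rational(1, 256396), Rational(-9792, 882175)) = Rational(-358535351, 32312305900)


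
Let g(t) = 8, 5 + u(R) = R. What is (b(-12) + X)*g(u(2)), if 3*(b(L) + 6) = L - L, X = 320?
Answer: 2512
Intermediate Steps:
u(R) = -5 + R
b(L) = -6 (b(L) = -6 + (L - L)/3 = -6 + (⅓)*0 = -6 + 0 = -6)
(b(-12) + X)*g(u(2)) = (-6 + 320)*8 = 314*8 = 2512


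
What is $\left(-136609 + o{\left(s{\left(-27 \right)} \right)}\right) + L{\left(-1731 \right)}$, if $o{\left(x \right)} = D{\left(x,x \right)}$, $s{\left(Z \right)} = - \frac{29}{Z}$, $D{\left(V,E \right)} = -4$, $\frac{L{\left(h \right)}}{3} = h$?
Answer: $-141806$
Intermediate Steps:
$L{\left(h \right)} = 3 h$
$o{\left(x \right)} = -4$
$\left(-136609 + o{\left(s{\left(-27 \right)} \right)}\right) + L{\left(-1731 \right)} = \left(-136609 - 4\right) + 3 \left(-1731\right) = -136613 - 5193 = -141806$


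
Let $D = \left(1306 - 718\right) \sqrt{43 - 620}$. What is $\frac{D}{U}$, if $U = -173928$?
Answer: $- \frac{49 i \sqrt{577}}{14494} \approx - 0.081207 i$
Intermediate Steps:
$D = 588 i \sqrt{577}$ ($D = 588 \sqrt{-577} = 588 i \sqrt{577} \approx 14124.0 i$)
$\frac{D}{U} = \frac{588 i \sqrt{577}}{-173928} = 588 i \sqrt{577} \left(- \frac{1}{173928}\right) = - \frac{49 i \sqrt{577}}{14494}$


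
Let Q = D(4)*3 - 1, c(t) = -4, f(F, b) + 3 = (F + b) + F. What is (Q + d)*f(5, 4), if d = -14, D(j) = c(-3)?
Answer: -297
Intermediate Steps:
f(F, b) = -3 + b + 2*F (f(F, b) = -3 + ((F + b) + F) = -3 + (b + 2*F) = -3 + b + 2*F)
D(j) = -4
Q = -13 (Q = -4*3 - 1 = -12 - 1 = -13)
(Q + d)*f(5, 4) = (-13 - 14)*(-3 + 4 + 2*5) = -27*(-3 + 4 + 10) = -27*11 = -297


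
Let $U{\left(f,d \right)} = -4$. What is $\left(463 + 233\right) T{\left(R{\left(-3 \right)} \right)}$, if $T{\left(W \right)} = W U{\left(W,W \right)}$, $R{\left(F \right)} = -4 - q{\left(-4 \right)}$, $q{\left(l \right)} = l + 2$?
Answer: $5568$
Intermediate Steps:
$q{\left(l \right)} = 2 + l$
$R{\left(F \right)} = -2$ ($R{\left(F \right)} = -4 - \left(2 - 4\right) = -4 - -2 = -4 + 2 = -2$)
$T{\left(W \right)} = - 4 W$ ($T{\left(W \right)} = W \left(-4\right) = - 4 W$)
$\left(463 + 233\right) T{\left(R{\left(-3 \right)} \right)} = \left(463 + 233\right) \left(\left(-4\right) \left(-2\right)\right) = 696 \cdot 8 = 5568$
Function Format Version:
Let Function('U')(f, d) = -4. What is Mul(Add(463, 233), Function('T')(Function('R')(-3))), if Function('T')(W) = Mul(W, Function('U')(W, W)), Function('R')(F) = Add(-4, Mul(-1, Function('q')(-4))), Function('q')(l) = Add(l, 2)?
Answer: 5568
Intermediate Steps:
Function('q')(l) = Add(2, l)
Function('R')(F) = -2 (Function('R')(F) = Add(-4, Mul(-1, Add(2, -4))) = Add(-4, Mul(-1, -2)) = Add(-4, 2) = -2)
Function('T')(W) = Mul(-4, W) (Function('T')(W) = Mul(W, -4) = Mul(-4, W))
Mul(Add(463, 233), Function('T')(Function('R')(-3))) = Mul(Add(463, 233), Mul(-4, -2)) = Mul(696, 8) = 5568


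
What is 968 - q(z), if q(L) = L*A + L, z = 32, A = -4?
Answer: 1064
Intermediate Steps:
q(L) = -3*L (q(L) = L*(-4) + L = -4*L + L = -3*L)
968 - q(z) = 968 - (-3)*32 = 968 - 1*(-96) = 968 + 96 = 1064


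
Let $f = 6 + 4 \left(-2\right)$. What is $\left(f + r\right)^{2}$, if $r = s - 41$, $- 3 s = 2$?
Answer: $\frac{17161}{9} \approx 1906.8$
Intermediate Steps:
$f = -2$ ($f = 6 - 8 = -2$)
$s = - \frac{2}{3}$ ($s = \left(- \frac{1}{3}\right) 2 = - \frac{2}{3} \approx -0.66667$)
$r = - \frac{125}{3}$ ($r = - \frac{2}{3} - 41 = - \frac{125}{3} \approx -41.667$)
$\left(f + r\right)^{2} = \left(-2 - \frac{125}{3}\right)^{2} = \left(- \frac{131}{3}\right)^{2} = \frac{17161}{9}$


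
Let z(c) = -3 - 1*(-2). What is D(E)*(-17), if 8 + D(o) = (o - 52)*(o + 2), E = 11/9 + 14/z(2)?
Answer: -950351/81 ≈ -11733.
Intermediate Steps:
z(c) = -1 (z(c) = -3 + 2 = -1)
E = -115/9 (E = 11/9 + 14/(-1) = 11*(1/9) + 14*(-1) = 11/9 - 14 = -115/9 ≈ -12.778)
D(o) = -8 + (-52 + o)*(2 + o) (D(o) = -8 + (o - 52)*(o + 2) = -8 + (-52 + o)*(2 + o))
D(E)*(-17) = (-112 + (-115/9)**2 - 50*(-115/9))*(-17) = (-112 + 13225/81 + 5750/9)*(-17) = (55903/81)*(-17) = -950351/81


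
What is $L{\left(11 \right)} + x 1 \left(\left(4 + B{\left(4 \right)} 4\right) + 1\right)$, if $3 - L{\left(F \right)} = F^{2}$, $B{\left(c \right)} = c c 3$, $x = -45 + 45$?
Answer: $-118$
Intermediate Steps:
$x = 0$
$B{\left(c \right)} = 3 c^{2}$ ($B{\left(c \right)} = c^{2} \cdot 3 = 3 c^{2}$)
$L{\left(F \right)} = 3 - F^{2}$
$L{\left(11 \right)} + x 1 \left(\left(4 + B{\left(4 \right)} 4\right) + 1\right) = \left(3 - 11^{2}\right) + 0 \cdot 1 \left(\left(4 + 3 \cdot 4^{2} \cdot 4\right) + 1\right) = \left(3 - 121\right) + 0 \cdot 1 \left(\left(4 + 3 \cdot 16 \cdot 4\right) + 1\right) = \left(3 - 121\right) + 0 \cdot 1 \left(\left(4 + 48 \cdot 4\right) + 1\right) = -118 + 0 \cdot 1 \left(\left(4 + 192\right) + 1\right) = -118 + 0 \cdot 1 \left(196 + 1\right) = -118 + 0 \cdot 1 \cdot 197 = -118 + 0 \cdot 197 = -118 + 0 = -118$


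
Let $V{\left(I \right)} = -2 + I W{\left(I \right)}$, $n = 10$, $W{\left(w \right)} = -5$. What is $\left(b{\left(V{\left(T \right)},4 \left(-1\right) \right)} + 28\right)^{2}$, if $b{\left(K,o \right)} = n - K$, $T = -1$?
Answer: $1225$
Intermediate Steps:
$V{\left(I \right)} = -2 - 5 I$ ($V{\left(I \right)} = -2 + I \left(-5\right) = -2 - 5 I$)
$b{\left(K,o \right)} = 10 - K$
$\left(b{\left(V{\left(T \right)},4 \left(-1\right) \right)} + 28\right)^{2} = \left(\left(10 - \left(-2 - -5\right)\right) + 28\right)^{2} = \left(\left(10 - \left(-2 + 5\right)\right) + 28\right)^{2} = \left(\left(10 - 3\right) + 28\right)^{2} = \left(7 + 28\right)^{2} = 35^{2} = 1225$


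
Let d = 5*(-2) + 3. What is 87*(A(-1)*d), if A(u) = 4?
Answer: -2436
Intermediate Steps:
d = -7 (d = -10 + 3 = -7)
87*(A(-1)*d) = 87*(4*(-7)) = 87*(-28) = -2436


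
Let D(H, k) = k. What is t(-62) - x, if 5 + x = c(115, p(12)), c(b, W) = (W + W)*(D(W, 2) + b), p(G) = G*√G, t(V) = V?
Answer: -57 - 5616*√3 ≈ -9784.2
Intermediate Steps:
p(G) = G^(3/2)
c(b, W) = 2*W*(2 + b) (c(b, W) = (W + W)*(2 + b) = (2*W)*(2 + b) = 2*W*(2 + b))
x = -5 + 5616*√3 (x = -5 + 2*12^(3/2)*(2 + 115) = -5 + 2*(24*√3)*117 = -5 + 5616*√3 ≈ 9722.2)
t(-62) - x = -62 - (-5 + 5616*√3) = -62 + (5 - 5616*√3) = -57 - 5616*√3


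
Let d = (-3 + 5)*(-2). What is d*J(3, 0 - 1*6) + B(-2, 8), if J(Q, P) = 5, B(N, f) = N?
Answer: -22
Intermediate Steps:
d = -4 (d = 2*(-2) = -4)
d*J(3, 0 - 1*6) + B(-2, 8) = -4*5 - 2 = -20 - 2 = -22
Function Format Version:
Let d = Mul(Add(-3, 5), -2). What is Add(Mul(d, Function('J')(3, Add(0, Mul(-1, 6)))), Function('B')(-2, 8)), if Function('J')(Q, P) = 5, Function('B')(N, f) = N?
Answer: -22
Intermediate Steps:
d = -4 (d = Mul(2, -2) = -4)
Add(Mul(d, Function('J')(3, Add(0, Mul(-1, 6)))), Function('B')(-2, 8)) = Add(Mul(-4, 5), -2) = Add(-20, -2) = -22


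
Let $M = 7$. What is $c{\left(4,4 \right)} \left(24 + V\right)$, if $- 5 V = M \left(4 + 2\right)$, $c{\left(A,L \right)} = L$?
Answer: $\frac{312}{5} \approx 62.4$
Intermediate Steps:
$V = - \frac{42}{5}$ ($V = - \frac{7 \left(4 + 2\right)}{5} = - \frac{7 \cdot 6}{5} = \left(- \frac{1}{5}\right) 42 = - \frac{42}{5} \approx -8.4$)
$c{\left(4,4 \right)} \left(24 + V\right) = 4 \left(24 - \frac{42}{5}\right) = 4 \cdot \frac{78}{5} = \frac{312}{5}$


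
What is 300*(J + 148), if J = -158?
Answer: -3000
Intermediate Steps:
300*(J + 148) = 300*(-158 + 148) = 300*(-10) = -3000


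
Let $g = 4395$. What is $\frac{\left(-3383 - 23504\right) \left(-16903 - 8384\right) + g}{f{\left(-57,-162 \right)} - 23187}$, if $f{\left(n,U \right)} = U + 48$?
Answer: $- \frac{25181332}{863} \approx -29179.0$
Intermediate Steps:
$f{\left(n,U \right)} = 48 + U$
$\frac{\left(-3383 - 23504\right) \left(-16903 - 8384\right) + g}{f{\left(-57,-162 \right)} - 23187} = \frac{\left(-3383 - 23504\right) \left(-16903 - 8384\right) + 4395}{\left(48 - 162\right) - 23187} = \frac{\left(-26887\right) \left(-25287\right) + 4395}{-114 - 23187} = \frac{679891569 + 4395}{-23301} = 679895964 \left(- \frac{1}{23301}\right) = - \frac{25181332}{863}$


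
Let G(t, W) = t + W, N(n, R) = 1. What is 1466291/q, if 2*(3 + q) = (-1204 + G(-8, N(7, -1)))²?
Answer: 2932582/1466515 ≈ 1.9997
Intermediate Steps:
G(t, W) = W + t
q = 1466515/2 (q = -3 + (-1204 + (1 - 8))²/2 = -3 + (-1204 - 7)²/2 = -3 + (½)*(-1211)² = -3 + (½)*1466521 = -3 + 1466521/2 = 1466515/2 ≈ 7.3326e+5)
1466291/q = 1466291/(1466515/2) = 1466291*(2/1466515) = 2932582/1466515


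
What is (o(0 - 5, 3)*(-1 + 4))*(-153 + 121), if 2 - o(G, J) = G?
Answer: -672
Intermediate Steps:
o(G, J) = 2 - G
(o(0 - 5, 3)*(-1 + 4))*(-153 + 121) = ((2 - (0 - 5))*(-1 + 4))*(-153 + 121) = ((2 - 1*(-5))*3)*(-32) = ((2 + 5)*3)*(-32) = (7*3)*(-32) = 21*(-32) = -672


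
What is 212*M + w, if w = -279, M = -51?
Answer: -11091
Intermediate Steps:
212*M + w = 212*(-51) - 279 = -10812 - 279 = -11091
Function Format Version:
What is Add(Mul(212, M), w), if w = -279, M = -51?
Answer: -11091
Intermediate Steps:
Add(Mul(212, M), w) = Add(Mul(212, -51), -279) = Add(-10812, -279) = -11091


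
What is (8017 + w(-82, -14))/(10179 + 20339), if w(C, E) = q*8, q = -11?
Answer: 7929/30518 ≈ 0.25981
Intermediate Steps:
w(C, E) = -88 (w(C, E) = -11*8 = -88)
(8017 + w(-82, -14))/(10179 + 20339) = (8017 - 88)/(10179 + 20339) = 7929/30518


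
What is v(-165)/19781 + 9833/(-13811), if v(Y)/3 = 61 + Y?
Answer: -198815605/273195391 ≈ -0.72774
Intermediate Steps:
v(Y) = 183 + 3*Y (v(Y) = 3*(61 + Y) = 183 + 3*Y)
v(-165)/19781 + 9833/(-13811) = (183 + 3*(-165))/19781 + 9833/(-13811) = (183 - 495)*(1/19781) + 9833*(-1/13811) = -312*1/19781 - 9833/13811 = -312/19781 - 9833/13811 = -198815605/273195391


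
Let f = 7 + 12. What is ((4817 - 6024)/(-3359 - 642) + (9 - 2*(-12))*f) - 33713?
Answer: -132375879/4001 ≈ -33086.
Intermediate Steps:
f = 19
((4817 - 6024)/(-3359 - 642) + (9 - 2*(-12))*f) - 33713 = ((4817 - 6024)/(-3359 - 642) + (9 - 2*(-12))*19) - 33713 = (-1207/(-4001) + (9 + 24)*19) - 33713 = (-1207*(-1/4001) + 33*19) - 33713 = (1207/4001 + 627) - 33713 = 2509834/4001 - 33713 = -132375879/4001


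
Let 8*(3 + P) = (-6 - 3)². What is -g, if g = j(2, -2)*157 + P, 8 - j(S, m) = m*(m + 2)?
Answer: -10105/8 ≈ -1263.1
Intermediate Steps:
P = 57/8 (P = -3 + (-6 - 3)²/8 = -3 + (⅛)*(-9)² = -3 + (⅛)*81 = -3 + 81/8 = 57/8 ≈ 7.1250)
j(S, m) = 8 - m*(2 + m) (j(S, m) = 8 - m*(m + 2) = 8 - m*(2 + m))
g = 10105/8 (g = (8 - 1*(-2)² - 2*(-2))*157 + 57/8 = (8 - 1*4 + 4)*157 + 57/8 = (8 - 4 + 4)*157 + 57/8 = 8*157 + 57/8 = 1256 + 57/8 = 10105/8 ≈ 1263.1)
-g = -1*10105/8 = -10105/8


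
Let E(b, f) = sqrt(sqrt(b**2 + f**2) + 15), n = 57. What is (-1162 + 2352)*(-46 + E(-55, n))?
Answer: -54740 + 1190*sqrt(15 + sqrt(6274)) ≈ -43190.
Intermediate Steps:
E(b, f) = sqrt(15 + sqrt(b**2 + f**2))
(-1162 + 2352)*(-46 + E(-55, n)) = (-1162 + 2352)*(-46 + sqrt(15 + sqrt((-55)**2 + 57**2))) = 1190*(-46 + sqrt(15 + sqrt(3025 + 3249))) = 1190*(-46 + sqrt(15 + sqrt(6274))) = -54740 + 1190*sqrt(15 + sqrt(6274))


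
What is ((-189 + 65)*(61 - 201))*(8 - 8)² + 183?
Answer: 183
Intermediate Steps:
((-189 + 65)*(61 - 201))*(8 - 8)² + 183 = -124*(-140)*0² + 183 = 17360*0 + 183 = 0 + 183 = 183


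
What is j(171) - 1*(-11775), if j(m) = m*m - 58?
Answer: 40958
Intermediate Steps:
j(m) = -58 + m² (j(m) = m² - 58 = -58 + m²)
j(171) - 1*(-11775) = (-58 + 171²) - 1*(-11775) = (-58 + 29241) + 11775 = 29183 + 11775 = 40958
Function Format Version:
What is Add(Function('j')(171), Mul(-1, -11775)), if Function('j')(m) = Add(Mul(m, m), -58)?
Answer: 40958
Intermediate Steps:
Function('j')(m) = Add(-58, Pow(m, 2)) (Function('j')(m) = Add(Pow(m, 2), -58) = Add(-58, Pow(m, 2)))
Add(Function('j')(171), Mul(-1, -11775)) = Add(Add(-58, Pow(171, 2)), Mul(-1, -11775)) = Add(Add(-58, 29241), 11775) = Add(29183, 11775) = 40958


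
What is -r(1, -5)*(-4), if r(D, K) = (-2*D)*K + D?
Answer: 44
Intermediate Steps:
r(D, K) = D - 2*D*K (r(D, K) = -2*D*K + D = D - 2*D*K)
-r(1, -5)*(-4) = -(1 - 2*(-5))*(-4) = -(1 + 10)*(-4) = -11*(-4) = 44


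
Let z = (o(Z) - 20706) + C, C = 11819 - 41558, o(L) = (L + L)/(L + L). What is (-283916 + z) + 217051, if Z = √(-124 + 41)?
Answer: -117309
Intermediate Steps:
Z = I*√83 (Z = √(-83) = I*√83 ≈ 9.1104*I)
o(L) = 1 (o(L) = (2*L)/((2*L)) = (2*L)*(1/(2*L)) = 1)
C = -29739
z = -50444 (z = (1 - 20706) - 29739 = -20705 - 29739 = -50444)
(-283916 + z) + 217051 = (-283916 - 50444) + 217051 = -334360 + 217051 = -117309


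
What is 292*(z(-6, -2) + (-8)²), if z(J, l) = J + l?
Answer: 16352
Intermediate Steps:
292*(z(-6, -2) + (-8)²) = 292*((-6 - 2) + (-8)²) = 292*(-8 + 64) = 292*56 = 16352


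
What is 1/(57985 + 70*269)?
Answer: 1/76815 ≈ 1.3018e-5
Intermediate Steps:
1/(57985 + 70*269) = 1/(57985 + 18830) = 1/76815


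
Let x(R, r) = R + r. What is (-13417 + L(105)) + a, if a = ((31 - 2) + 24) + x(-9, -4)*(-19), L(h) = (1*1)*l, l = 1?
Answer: -13116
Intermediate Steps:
L(h) = 1 (L(h) = (1*1)*1 = 1*1 = 1)
a = 300 (a = ((31 - 2) + 24) + (-9 - 4)*(-19) = (29 + 24) - 13*(-19) = 53 + 247 = 300)
(-13417 + L(105)) + a = (-13417 + 1) + 300 = -13416 + 300 = -13116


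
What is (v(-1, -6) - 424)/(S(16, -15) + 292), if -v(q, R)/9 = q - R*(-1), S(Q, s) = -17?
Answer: -361/275 ≈ -1.3127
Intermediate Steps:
v(q, R) = -9*R - 9*q (v(q, R) = -9*(q - R*(-1)) = -9*(q - (-1)*R) = -9*(q + R) = -9*(R + q) = -9*R - 9*q)
(v(-1, -6) - 424)/(S(16, -15) + 292) = ((-9*(-6) - 9*(-1)) - 424)/(-17 + 292) = ((54 + 9) - 424)/275 = (63 - 424)*(1/275) = -361*1/275 = -361/275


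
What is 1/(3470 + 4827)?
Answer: 1/8297 ≈ 0.00012053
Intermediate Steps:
1/(3470 + 4827) = 1/8297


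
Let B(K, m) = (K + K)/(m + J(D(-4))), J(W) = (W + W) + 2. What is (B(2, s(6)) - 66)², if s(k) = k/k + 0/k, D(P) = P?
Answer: 111556/25 ≈ 4462.2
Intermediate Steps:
J(W) = 2 + 2*W (J(W) = 2*W + 2 = 2 + 2*W)
s(k) = 1 (s(k) = 1 + 0 = 1)
B(K, m) = 2*K/(-6 + m) (B(K, m) = (K + K)/(m + (2 + 2*(-4))) = (2*K)/(m + (2 - 8)) = (2*K)/(m - 6) = (2*K)/(-6 + m) = 2*K/(-6 + m))
(B(2, s(6)) - 66)² = (2*2/(-6 + 1) - 66)² = (2*2/(-5) - 66)² = (2*2*(-⅕) - 66)² = (-⅘ - 66)² = (-334/5)² = 111556/25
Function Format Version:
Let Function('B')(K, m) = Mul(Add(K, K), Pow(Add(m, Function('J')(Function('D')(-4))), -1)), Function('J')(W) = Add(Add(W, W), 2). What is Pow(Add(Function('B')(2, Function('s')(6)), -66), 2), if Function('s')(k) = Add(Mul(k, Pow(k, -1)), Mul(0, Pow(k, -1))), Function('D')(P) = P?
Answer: Rational(111556, 25) ≈ 4462.2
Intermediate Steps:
Function('J')(W) = Add(2, Mul(2, W)) (Function('J')(W) = Add(Mul(2, W), 2) = Add(2, Mul(2, W)))
Function('s')(k) = 1 (Function('s')(k) = Add(1, 0) = 1)
Function('B')(K, m) = Mul(2, K, Pow(Add(-6, m), -1)) (Function('B')(K, m) = Mul(Add(K, K), Pow(Add(m, Add(2, Mul(2, -4))), -1)) = Mul(Mul(2, K), Pow(Add(m, Add(2, -8)), -1)) = Mul(Mul(2, K), Pow(Add(m, -6), -1)) = Mul(Mul(2, K), Pow(Add(-6, m), -1)) = Mul(2, K, Pow(Add(-6, m), -1)))
Pow(Add(Function('B')(2, Function('s')(6)), -66), 2) = Pow(Add(Mul(2, 2, Pow(Add(-6, 1), -1)), -66), 2) = Pow(Add(Mul(2, 2, Pow(-5, -1)), -66), 2) = Pow(Add(Mul(2, 2, Rational(-1, 5)), -66), 2) = Pow(Add(Rational(-4, 5), -66), 2) = Pow(Rational(-334, 5), 2) = Rational(111556, 25)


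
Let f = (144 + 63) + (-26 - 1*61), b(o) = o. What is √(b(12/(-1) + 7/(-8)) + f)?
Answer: √1714/4 ≈ 10.350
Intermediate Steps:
f = 120 (f = 207 + (-26 - 61) = 207 - 87 = 120)
√(b(12/(-1) + 7/(-8)) + f) = √((12/(-1) + 7/(-8)) + 120) = √((12*(-1) + 7*(-⅛)) + 120) = √((-12 - 7/8) + 120) = √(-103/8 + 120) = √(857/8) = √1714/4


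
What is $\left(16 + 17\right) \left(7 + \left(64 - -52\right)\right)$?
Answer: $4059$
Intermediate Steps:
$\left(16 + 17\right) \left(7 + \left(64 - -52\right)\right) = 33 \left(7 + \left(64 + 52\right)\right) = 33 \left(7 + 116\right) = 33 \cdot 123 = 4059$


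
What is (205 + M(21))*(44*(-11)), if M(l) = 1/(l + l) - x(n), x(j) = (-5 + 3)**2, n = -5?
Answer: -2043206/21 ≈ -97296.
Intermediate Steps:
x(j) = 4 (x(j) = (-2)**2 = 4)
M(l) = -4 + 1/(2*l) (M(l) = 1/(l + l) - 1*4 = 1/(2*l) - 4 = -4 + 1/(2*l))
(205 + M(21))*(44*(-11)) = (205 + (-4 + (1/2)/21))*(44*(-11)) = (205 + (-4 + (1/2)*(1/21)))*(-484) = (205 + (-4 + 1/42))*(-484) = (205 - 167/42)*(-484) = (8443/42)*(-484) = -2043206/21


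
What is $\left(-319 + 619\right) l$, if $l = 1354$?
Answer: $406200$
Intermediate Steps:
$\left(-319 + 619\right) l = \left(-319 + 619\right) 1354 = 300 \cdot 1354 = 406200$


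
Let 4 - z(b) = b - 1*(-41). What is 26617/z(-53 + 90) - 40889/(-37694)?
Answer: -250068853/697339 ≈ -358.60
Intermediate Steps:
z(b) = -37 - b (z(b) = 4 - (b - 1*(-41)) = 4 - (b + 41) = 4 - (41 + b) = 4 + (-41 - b) = -37 - b)
26617/z(-53 + 90) - 40889/(-37694) = 26617/(-37 - (-53 + 90)) - 40889/(-37694) = 26617/(-37 - 1*37) - 40889*(-1/37694) = 26617/(-37 - 37) + 40889/37694 = 26617/(-74) + 40889/37694 = 26617*(-1/74) + 40889/37694 = -26617/74 + 40889/37694 = -250068853/697339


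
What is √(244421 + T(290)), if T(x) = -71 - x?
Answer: 2*√61015 ≈ 494.02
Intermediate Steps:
√(244421 + T(290)) = √(244421 + (-71 - 1*290)) = √(244421 + (-71 - 290)) = √(244421 - 361) = √244060 = 2*√61015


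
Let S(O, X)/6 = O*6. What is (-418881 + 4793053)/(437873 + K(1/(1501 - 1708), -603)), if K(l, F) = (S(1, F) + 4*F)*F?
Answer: 4374172/1870601 ≈ 2.3384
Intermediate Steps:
S(O, X) = 36*O (S(O, X) = 6*(O*6) = 6*(6*O) = 36*O)
K(l, F) = F*(36 + 4*F) (K(l, F) = (36*1 + 4*F)*F = (36 + 4*F)*F = F*(36 + 4*F))
(-418881 + 4793053)/(437873 + K(1/(1501 - 1708), -603)) = (-418881 + 4793053)/(437873 + 4*(-603)*(9 - 603)) = 4374172/(437873 + 4*(-603)*(-594)) = 4374172/(437873 + 1432728) = 4374172/1870601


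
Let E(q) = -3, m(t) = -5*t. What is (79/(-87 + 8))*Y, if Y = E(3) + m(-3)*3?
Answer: -42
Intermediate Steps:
Y = 42 (Y = -3 - 5*(-3)*3 = -3 + 15*3 = -3 + 45 = 42)
(79/(-87 + 8))*Y = (79/(-87 + 8))*42 = (79/(-79))*42 = (79*(-1/79))*42 = -1*42 = -42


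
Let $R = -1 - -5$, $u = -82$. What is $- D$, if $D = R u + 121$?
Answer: $207$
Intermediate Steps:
$R = 4$ ($R = -1 + 5 = 4$)
$D = -207$ ($D = 4 \left(-82\right) + 121 = -328 + 121 = -207$)
$- D = \left(-1\right) \left(-207\right) = 207$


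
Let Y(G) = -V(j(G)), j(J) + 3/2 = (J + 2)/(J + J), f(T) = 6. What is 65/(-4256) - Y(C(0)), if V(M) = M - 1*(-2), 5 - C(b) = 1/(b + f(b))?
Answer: 147075/123424 ≈ 1.1916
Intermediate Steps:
j(J) = -3/2 + (2 + J)/(2*J) (j(J) = -3/2 + (J + 2)/(J + J) = -3/2 + (2 + J)/((2*J)) = -3/2 + (2 + J)*(1/(2*J)) = -3/2 + (2 + J)/(2*J))
C(b) = 5 - 1/(6 + b) (C(b) = 5 - 1/(b + 6) = 5 - 1/(6 + b))
V(M) = 2 + M (V(M) = M + 2 = 2 + M)
Y(G) = -2 - (1 - G)/G (Y(G) = -(2 + (1 - G)/G) = -2 - (1 - G)/G)
65/(-4256) - Y(C(0)) = 65/(-4256) - (-1 - (29 + 5*0)/(6 + 0))/((29 + 5*0)/(6 + 0)) = 65*(-1/4256) - (-1 - (29 + 0)/6)/((29 + 0)/6) = -65/4256 - (-1 - 29/6)/((1/6)*29) = -65/4256 - (-1 - 1*29/6)/29/6 = -65/4256 - 6*(-1 - 29/6)/29 = -65/4256 - 6*(-35)/(29*6) = -65/4256 - 1*(-35/29) = -65/4256 + 35/29 = 147075/123424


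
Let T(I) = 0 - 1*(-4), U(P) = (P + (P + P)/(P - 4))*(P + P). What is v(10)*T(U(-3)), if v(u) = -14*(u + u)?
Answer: -1120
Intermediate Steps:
v(u) = -28*u
U(P) = 2*P*(P + 2*P/(-4 + P)) (U(P) = (P + (2*P)/(-4 + P))*(2*P) = (P + 2*P/(-4 + P))*(2*P) = 2*P*(P + 2*P/(-4 + P)))
T(I) = 4 (T(I) = 0 + 4 = 4)
v(10)*T(U(-3)) = -28*10*4 = -280*4 = -1120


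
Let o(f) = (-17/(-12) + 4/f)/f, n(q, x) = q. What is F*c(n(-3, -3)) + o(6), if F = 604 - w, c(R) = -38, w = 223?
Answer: -1042391/72 ≈ -14478.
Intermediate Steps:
o(f) = (17/12 + 4/f)/f (o(f) = (-17*(-1/12) + 4/f)/f = (17/12 + 4/f)/f)
F = 381 (F = 604 - 1*223 = 604 - 223 = 381)
F*c(n(-3, -3)) + o(6) = 381*(-38) + (1/12)*(48 + 17*6)/6² = -14478 + (1/12)*(1/36)*(48 + 102) = -14478 + (1/12)*(1/36)*150 = -14478 + 25/72 = -1042391/72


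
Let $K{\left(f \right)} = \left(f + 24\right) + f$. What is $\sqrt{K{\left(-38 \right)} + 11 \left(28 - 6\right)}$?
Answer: $\sqrt{190} \approx 13.784$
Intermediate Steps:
$K{\left(f \right)} = 24 + 2 f$ ($K{\left(f \right)} = \left(24 + f\right) + f = 24 + 2 f$)
$\sqrt{K{\left(-38 \right)} + 11 \left(28 - 6\right)} = \sqrt{\left(24 + 2 \left(-38\right)\right) + 11 \left(28 - 6\right)} = \sqrt{\left(24 - 76\right) + 11 \cdot 22} = \sqrt{-52 + 242} = \sqrt{190}$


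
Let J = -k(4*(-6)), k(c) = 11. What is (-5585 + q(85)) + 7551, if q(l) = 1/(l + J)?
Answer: 145485/74 ≈ 1966.0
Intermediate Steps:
J = -11 (J = -1*11 = -11)
q(l) = 1/(-11 + l) (q(l) = 1/(l - 11) = 1/(-11 + l))
(-5585 + q(85)) + 7551 = (-5585 + 1/(-11 + 85)) + 7551 = (-5585 + 1/74) + 7551 = -413289/74 + 7551 = 145485/74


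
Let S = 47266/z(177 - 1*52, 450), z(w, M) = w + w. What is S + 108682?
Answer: 13608883/125 ≈ 1.0887e+5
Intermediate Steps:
z(w, M) = 2*w
S = 23633/125 (S = 47266/((2*(177 - 1*52))) = 47266/((2*(177 - 52))) = 47266/((2*125)) = 47266/250 = 47266*(1/250) = 23633/125 ≈ 189.06)
S + 108682 = 23633/125 + 108682 = 13608883/125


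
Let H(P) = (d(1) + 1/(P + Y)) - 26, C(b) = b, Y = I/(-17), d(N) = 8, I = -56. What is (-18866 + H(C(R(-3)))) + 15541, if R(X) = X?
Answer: -16698/5 ≈ -3339.6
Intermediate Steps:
Y = 56/17 (Y = -56/(-17) = -56*(-1/17) = 56/17 ≈ 3.2941)
H(P) = -18 + 1/(56/17 + P) (H(P) = (8 + 1/(P + 56/17)) - 26 = (8 + 1/(56/17 + P)) - 26 = -18 + 1/(56/17 + P))
(-18866 + H(C(R(-3)))) + 15541 = (-18866 + (-991 - 306*(-3))/(56 + 17*(-3))) + 15541 = (-18866 + (-991 + 918)/(56 - 51)) + 15541 = (-18866 - 73/5) + 15541 = -94403/5 + 15541 = -16698/5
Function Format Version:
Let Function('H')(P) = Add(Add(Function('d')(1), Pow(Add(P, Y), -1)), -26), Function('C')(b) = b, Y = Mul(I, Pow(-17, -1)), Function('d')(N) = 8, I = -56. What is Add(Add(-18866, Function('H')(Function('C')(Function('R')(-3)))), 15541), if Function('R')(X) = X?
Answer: Rational(-16698, 5) ≈ -3339.6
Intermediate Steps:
Y = Rational(56, 17) (Y = Mul(-56, Pow(-17, -1)) = Mul(-56, Rational(-1, 17)) = Rational(56, 17) ≈ 3.2941)
Function('H')(P) = Add(-18, Pow(Add(Rational(56, 17), P), -1)) (Function('H')(P) = Add(Add(8, Pow(Add(P, Rational(56, 17)), -1)), -26) = Add(Add(8, Pow(Add(Rational(56, 17), P), -1)), -26) = Add(-18, Pow(Add(Rational(56, 17), P), -1)))
Add(Add(-18866, Function('H')(Function('C')(Function('R')(-3)))), 15541) = Add(Add(-18866, Mul(Pow(Add(56, Mul(17, -3)), -1), Add(-991, Mul(-306, -3)))), 15541) = Add(Add(-18866, Mul(Pow(Add(56, -51), -1), Add(-991, 918))), 15541) = Add(Add(-18866, Mul(Pow(5, -1), -73)), 15541) = Add(Add(-18866, Mul(Rational(1, 5), -73)), 15541) = Add(Add(-18866, Rational(-73, 5)), 15541) = Add(Rational(-94403, 5), 15541) = Rational(-16698, 5)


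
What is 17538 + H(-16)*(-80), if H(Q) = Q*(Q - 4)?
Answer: -8062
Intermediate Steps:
H(Q) = Q*(-4 + Q)
17538 + H(-16)*(-80) = 17538 - 16*(-4 - 16)*(-80) = 17538 - 16*(-20)*(-80) = 17538 + 320*(-80) = 17538 - 25600 = -8062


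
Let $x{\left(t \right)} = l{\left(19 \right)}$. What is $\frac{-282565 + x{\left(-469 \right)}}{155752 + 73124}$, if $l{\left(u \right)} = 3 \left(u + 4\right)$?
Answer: $- \frac{70624}{57219} \approx -1.2343$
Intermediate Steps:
$l{\left(u \right)} = 12 + 3 u$ ($l{\left(u \right)} = 3 \left(4 + u\right) = 12 + 3 u$)
$x{\left(t \right)} = 69$ ($x{\left(t \right)} = 12 + 3 \cdot 19 = 12 + 57 = 69$)
$\frac{-282565 + x{\left(-469 \right)}}{155752 + 73124} = \frac{-282565 + 69}{155752 + 73124} = - \frac{282496}{228876} = \left(-282496\right) \frac{1}{228876} = - \frac{70624}{57219}$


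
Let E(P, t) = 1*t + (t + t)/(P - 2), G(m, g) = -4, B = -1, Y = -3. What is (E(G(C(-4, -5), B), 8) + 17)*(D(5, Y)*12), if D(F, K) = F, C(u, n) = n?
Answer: 1340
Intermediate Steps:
E(P, t) = t + 2*t/(-2 + P) (E(P, t) = t + (2*t)/(-2 + P) = t + 2*t/(-2 + P))
(E(G(C(-4, -5), B), 8) + 17)*(D(5, Y)*12) = (-4*8/(-2 - 4) + 17)*(5*12) = (-4*8/(-6) + 17)*60 = (-4*8*(-⅙) + 17)*60 = (16/3 + 17)*60 = (67/3)*60 = 1340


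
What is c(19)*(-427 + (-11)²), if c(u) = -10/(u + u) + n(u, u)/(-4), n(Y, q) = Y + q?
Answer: 56763/19 ≈ 2987.5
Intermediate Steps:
c(u) = -5/u - u/2 (c(u) = -10/(u + u) + (u + u)/(-4) = -10*1/(2*u) + (2*u)*(-¼) = -5/u - u/2)
c(19)*(-427 + (-11)²) = (-5/19 - ½*19)*(-427 + (-11)²) = (-5*1/19 - 19/2)*(-427 + 121) = (-5/19 - 19/2)*(-306) = -371/38*(-306) = 56763/19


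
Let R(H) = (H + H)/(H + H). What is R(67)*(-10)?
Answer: -10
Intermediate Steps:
R(H) = 1 (R(H) = (2*H)/((2*H)) = (2*H)*(1/(2*H)) = 1)
R(67)*(-10) = 1*(-10) = -10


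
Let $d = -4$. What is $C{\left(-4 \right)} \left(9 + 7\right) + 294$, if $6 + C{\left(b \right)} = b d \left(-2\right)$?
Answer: $-314$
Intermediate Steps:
$C{\left(b \right)} = -6 + 8 b$ ($C{\left(b \right)} = -6 + b \left(-4\right) \left(-2\right) = -6 + - 4 b \left(-2\right) = -6 + 8 b$)
$C{\left(-4 \right)} \left(9 + 7\right) + 294 = \left(-6 + 8 \left(-4\right)\right) \left(9 + 7\right) + 294 = \left(-6 - 32\right) 16 + 294 = \left(-38\right) 16 + 294 = -608 + 294 = -314$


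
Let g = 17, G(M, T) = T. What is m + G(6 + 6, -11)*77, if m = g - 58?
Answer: -888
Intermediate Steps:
m = -41 (m = 17 - 58 = -41)
m + G(6 + 6, -11)*77 = -41 - 11*77 = -41 - 847 = -888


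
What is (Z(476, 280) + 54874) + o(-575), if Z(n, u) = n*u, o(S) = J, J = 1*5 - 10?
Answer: 188149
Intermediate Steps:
J = -5 (J = 5 - 10 = -5)
o(S) = -5
(Z(476, 280) + 54874) + o(-575) = (476*280 + 54874) - 5 = (133280 + 54874) - 5 = 188154 - 5 = 188149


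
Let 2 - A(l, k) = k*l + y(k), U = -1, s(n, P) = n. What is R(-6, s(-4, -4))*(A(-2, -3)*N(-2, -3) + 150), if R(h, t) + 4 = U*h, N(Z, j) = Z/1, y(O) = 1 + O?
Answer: 308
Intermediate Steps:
N(Z, j) = Z (N(Z, j) = Z*1 = Z)
R(h, t) = -4 - h
A(l, k) = 1 - k - k*l (A(l, k) = 2 - (k*l + (1 + k)) = 2 - (1 + k + k*l) = 2 + (-1 - k - k*l) = 1 - k - k*l)
R(-6, s(-4, -4))*(A(-2, -3)*N(-2, -3) + 150) = (-4 - 1*(-6))*((1 - 1*(-3) - 1*(-3)*(-2))*(-2) + 150) = (-4 + 6)*((1 + 3 - 6)*(-2) + 150) = 2*(-2*(-2) + 150) = 2*(4 + 150) = 2*154 = 308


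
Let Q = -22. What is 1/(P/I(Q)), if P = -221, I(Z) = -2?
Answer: 2/221 ≈ 0.0090498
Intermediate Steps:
1/(P/I(Q)) = 1/(-221/(-2)) = 1/(-221*(-½)) = 1/(221/2) = 2/221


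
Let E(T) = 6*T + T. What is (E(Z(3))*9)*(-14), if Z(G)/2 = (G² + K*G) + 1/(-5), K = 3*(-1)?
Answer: 1764/5 ≈ 352.80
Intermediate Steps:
K = -3
Z(G) = -⅖ - 6*G + 2*G² (Z(G) = 2*((G² - 3*G) + 1/(-5)) = 2*((G² - 3*G) - ⅕) = 2*(-⅕ + G² - 3*G) = -⅖ - 6*G + 2*G²)
E(T) = 7*T
(E(Z(3))*9)*(-14) = ((7*(-⅖ - 6*3 + 2*3²))*9)*(-14) = ((7*(-⅖ - 18 + 2*9))*9)*(-14) = ((7*(-⅖ - 18 + 18))*9)*(-14) = ((7*(-⅖))*9)*(-14) = -14/5*9*(-14) = -126/5*(-14) = 1764/5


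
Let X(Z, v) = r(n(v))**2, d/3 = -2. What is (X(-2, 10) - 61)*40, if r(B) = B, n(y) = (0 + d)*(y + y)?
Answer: 573560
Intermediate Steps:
d = -6 (d = 3*(-2) = -6)
n(y) = -12*y (n(y) = (0 - 6)*(y + y) = -12*y)
X(Z, v) = 144*v**2 (X(Z, v) = (-12*v)**2 = 144*v**2)
(X(-2, 10) - 61)*40 = (144*10**2 - 61)*40 = (144*100 - 61)*40 = (14400 - 61)*40 = 14339*40 = 573560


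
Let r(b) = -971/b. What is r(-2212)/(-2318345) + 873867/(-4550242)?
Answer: -28362980625439/147686431052860 ≈ -0.19205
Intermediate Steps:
r(-2212)/(-2318345) + 873867/(-4550242) = -971/(-2212)/(-2318345) + 873867/(-4550242) = -971*(-1/2212)*(-1/2318345) + 873867*(-1/4550242) = (971/2212)*(-1/2318345) - 873867/4550242 = -971/5128179140 - 873867/4550242 = -28362980625439/147686431052860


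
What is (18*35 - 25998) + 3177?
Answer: -22191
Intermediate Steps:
(18*35 - 25998) + 3177 = (630 - 25998) + 3177 = -25368 + 3177 = -22191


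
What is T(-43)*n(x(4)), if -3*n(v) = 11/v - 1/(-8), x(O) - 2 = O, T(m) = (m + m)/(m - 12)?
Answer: -2021/1980 ≈ -1.0207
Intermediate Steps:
T(m) = 2*m/(-12 + m) (T(m) = (2*m)/(-12 + m) = 2*m/(-12 + m))
x(O) = 2 + O
n(v) = -1/24 - 11/(3*v) (n(v) = -(11/v - 1/(-8))/3 = -(11/v - 1*(-1/8))/3 = -(11/v + 1/8)/3 = -(1/8 + 11/v)/3 = -1/24 - 11/(3*v))
T(-43)*n(x(4)) = (2*(-43)/(-12 - 43))*((-88 - (2 + 4))/(24*(2 + 4))) = (2*(-43)/(-55))*((1/24)*(-88 - 1*6)/6) = (2*(-43)*(-1/55))*((1/24)*(1/6)*(-88 - 6)) = 86*((1/24)*(1/6)*(-94))/55 = (86/55)*(-47/72) = -2021/1980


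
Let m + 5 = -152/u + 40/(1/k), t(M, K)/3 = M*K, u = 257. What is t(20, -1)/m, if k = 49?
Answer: -15420/502283 ≈ -0.030700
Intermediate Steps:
t(M, K) = 3*K*M (t(M, K) = 3*(M*K) = 3*(K*M) = 3*K*M)
m = 502283/257 (m = -5 + (-152/257 + 40/(1/49)) = -5 + (-152*1/257 + 40/(1/49)) = -5 + (-152/257 + 40*49) = -5 + (-152/257 + 1960) = -5 + 503568/257 = 502283/257 ≈ 1954.4)
t(20, -1)/m = (3*(-1)*20)/(502283/257) = -60*257/502283 = -15420/502283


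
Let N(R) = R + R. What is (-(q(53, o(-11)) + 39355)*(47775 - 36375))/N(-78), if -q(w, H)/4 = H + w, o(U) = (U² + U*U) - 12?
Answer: 36311850/13 ≈ 2.7932e+6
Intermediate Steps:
o(U) = -12 + 2*U² (o(U) = (U² + U²) - 12 = 2*U² - 12 = -12 + 2*U²)
N(R) = 2*R
q(w, H) = -4*H - 4*w (q(w, H) = -4*(H + w) = -4*H - 4*w)
(-(q(53, o(-11)) + 39355)*(47775 - 36375))/N(-78) = (-((-4*(-12 + 2*(-11)²) - 4*53) + 39355)*(47775 - 36375))/((2*(-78))) = -((-4*(-12 + 2*121) - 212) + 39355)*11400/(-156) = -((-4*(-12 + 242) - 212) + 39355)*11400*(-1/156) = -((-4*230 - 212) + 39355)*11400*(-1/156) = -((-920 - 212) + 39355)*11400*(-1/156) = -(-1132 + 39355)*11400*(-1/156) = -38223*11400*(-1/156) = -1*435742200*(-1/156) = -435742200*(-1/156) = 36311850/13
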